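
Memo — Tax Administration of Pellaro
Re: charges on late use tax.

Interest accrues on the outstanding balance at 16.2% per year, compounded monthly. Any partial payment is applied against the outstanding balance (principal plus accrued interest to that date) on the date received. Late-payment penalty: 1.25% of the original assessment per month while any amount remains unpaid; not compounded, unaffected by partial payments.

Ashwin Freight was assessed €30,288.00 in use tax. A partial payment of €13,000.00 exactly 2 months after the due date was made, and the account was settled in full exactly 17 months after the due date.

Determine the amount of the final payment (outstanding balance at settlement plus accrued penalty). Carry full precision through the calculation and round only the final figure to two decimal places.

€28,582.74

Monthly rate = 16.2% ÷ 12 = 1.35%
Balance at month 2: €30,288.0000 × (1 + 0.0135)^2 = €31,111.2960…
After €13,000.00 payment: €31,111.2960… − €13,000.00 = €18,111.2960…
Balance at month 17: €18,111.2960… × (1 + 0.0135)^15 = €22,146.5369…
Penalty: 17 × 1.25% × €30,288.00 = €6,436.20
Final settlement = outstanding balance + penalty = €22,146.5369… + €6,436.20 = €28,582.74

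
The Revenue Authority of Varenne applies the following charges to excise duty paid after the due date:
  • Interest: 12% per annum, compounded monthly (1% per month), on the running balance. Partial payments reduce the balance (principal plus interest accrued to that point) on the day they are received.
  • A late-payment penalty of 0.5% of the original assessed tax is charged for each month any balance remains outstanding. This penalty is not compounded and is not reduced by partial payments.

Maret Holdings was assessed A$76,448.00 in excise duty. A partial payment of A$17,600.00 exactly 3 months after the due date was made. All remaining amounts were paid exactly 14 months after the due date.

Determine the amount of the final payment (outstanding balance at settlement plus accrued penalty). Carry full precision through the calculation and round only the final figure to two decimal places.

Balance at month 3: A$76,448.0000 × (1 + 0.01)^3 = A$78,764.4508…
After A$17,600.00 payment: A$78,764.4508… − A$17,600.00 = A$61,164.4508…
Balance at month 14: A$61,164.4508… × (1 + 0.01)^11 = A$68,239.2418…
Penalty: 14 × 0.5% × A$76,448.00 = A$5,351.36
Final settlement = outstanding balance + penalty = A$68,239.2418… + A$5,351.36 = A$73,590.60

A$73,590.60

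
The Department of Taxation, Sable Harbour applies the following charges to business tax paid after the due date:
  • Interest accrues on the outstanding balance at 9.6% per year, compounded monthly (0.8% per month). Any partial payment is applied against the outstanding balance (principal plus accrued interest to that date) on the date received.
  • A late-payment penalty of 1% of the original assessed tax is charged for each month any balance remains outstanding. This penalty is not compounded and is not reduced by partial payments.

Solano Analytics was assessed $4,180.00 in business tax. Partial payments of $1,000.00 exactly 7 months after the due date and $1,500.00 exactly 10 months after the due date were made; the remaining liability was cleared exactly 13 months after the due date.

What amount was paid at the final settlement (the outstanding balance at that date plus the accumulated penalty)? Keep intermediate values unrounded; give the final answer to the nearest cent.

$2,594.35

Balance at month 7: $4,180.0000 × (1 + 0.008)^7 = $4,419.7734…
After $1,000.00 payment: $4,419.7734… − $1,000.00 = $3,419.7734…
Balance at month 10: $3,419.7734… × (1 + 0.008)^3 = $3,502.5063…
After $1,500.00 payment: $3,502.5063… − $1,500.00 = $2,002.5063…
Balance at month 13: $2,002.5063… × (1 + 0.008)^3 = $2,050.9520…
Penalty: 13 × 1% × $4,180.00 = $543.40
Final settlement = outstanding balance + penalty = $2,050.9520… + $543.40 = $2,594.35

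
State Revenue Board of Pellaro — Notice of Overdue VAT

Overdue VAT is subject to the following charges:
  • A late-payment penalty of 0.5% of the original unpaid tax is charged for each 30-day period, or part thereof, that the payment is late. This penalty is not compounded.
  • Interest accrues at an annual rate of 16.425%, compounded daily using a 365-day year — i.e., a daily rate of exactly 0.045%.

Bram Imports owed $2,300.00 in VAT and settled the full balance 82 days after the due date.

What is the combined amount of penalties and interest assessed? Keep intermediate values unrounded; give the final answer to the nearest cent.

Penalty periods: ⌈82/30⌉ = 3; penalty = 3 × 0.5% × $2,300.00 = $34.50
Interest: $2,300.00 × ((1 + 0.00045)^82 − 1) = $2,300.00 × 0.03758064… = $86.4355…
Penalties + interest = $34.5000 + $86.4355… = $120.94

$120.94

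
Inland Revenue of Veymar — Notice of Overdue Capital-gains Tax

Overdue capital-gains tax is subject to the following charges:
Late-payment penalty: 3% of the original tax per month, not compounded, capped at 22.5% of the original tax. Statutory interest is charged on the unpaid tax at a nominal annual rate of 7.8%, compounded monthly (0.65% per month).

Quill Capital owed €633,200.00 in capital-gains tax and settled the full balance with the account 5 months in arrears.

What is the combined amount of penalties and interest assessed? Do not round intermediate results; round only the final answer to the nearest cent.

Penalty: 5 × 3% × €633,200.00 = €94,980.00 (below the 22.5% cap of €142,470.00)
Interest: €633,200.00 × ((1 + 0.0065)^5 − 1) = €633,200.00 × 0.0329253… = €20,848.2716…
Penalties + interest = €94,980.0000 + €20,848.2716… = €115,828.27

€115,828.27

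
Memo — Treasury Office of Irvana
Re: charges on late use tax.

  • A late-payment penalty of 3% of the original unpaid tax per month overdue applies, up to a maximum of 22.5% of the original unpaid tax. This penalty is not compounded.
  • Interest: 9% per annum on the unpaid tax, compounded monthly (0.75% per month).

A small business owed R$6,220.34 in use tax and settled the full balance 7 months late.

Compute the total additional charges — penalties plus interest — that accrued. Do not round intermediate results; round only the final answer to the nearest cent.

Penalty: 7 × 3% × R$6,220.34 = R$1,306.27… (below the 22.5% cap of R$1,399.58…)
Interest: R$6,220.34 × ((1 + 0.0075)^7 − 1) = R$6,220.34 × 0.0536961… = R$334.0082…
Penalties + interest = R$1,306.2714 + R$334.0082… = R$1,640.28

R$1,640.28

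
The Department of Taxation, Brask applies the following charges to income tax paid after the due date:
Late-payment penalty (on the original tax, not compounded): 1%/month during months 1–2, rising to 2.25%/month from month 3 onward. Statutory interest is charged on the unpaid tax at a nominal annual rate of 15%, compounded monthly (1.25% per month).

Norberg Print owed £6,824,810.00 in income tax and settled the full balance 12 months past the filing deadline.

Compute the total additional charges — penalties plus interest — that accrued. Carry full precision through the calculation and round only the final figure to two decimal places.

Penalty, months 1–2: 2 × 1% × £6,824,810.00 = £136,496.20
Penalty, months 3–12: 10 × 2.25% × £6,824,810.00 = £1,535,582.25
Interest: £6,824,810.00 × ((1 + 0.0125)^12 − 1) = £6,824,810.00 × 0.1607545… = £1,097,119.0401…
Penalties + interest = £1,672,078.4500 + £1,097,119.0401… = £2,769,197.49

£2,769,197.49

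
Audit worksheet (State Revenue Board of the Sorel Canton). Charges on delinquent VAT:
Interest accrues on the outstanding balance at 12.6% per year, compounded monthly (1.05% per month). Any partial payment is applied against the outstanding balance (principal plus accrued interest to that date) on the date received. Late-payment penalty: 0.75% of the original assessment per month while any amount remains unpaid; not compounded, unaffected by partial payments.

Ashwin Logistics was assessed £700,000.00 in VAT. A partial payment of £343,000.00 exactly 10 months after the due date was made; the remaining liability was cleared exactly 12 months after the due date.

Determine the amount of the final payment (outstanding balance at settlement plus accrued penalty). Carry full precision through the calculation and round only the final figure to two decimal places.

£506,235.29

Balance at month 10: £700,000.0000 × (1 + 0.0105)^10 = £777,071.9250…
After £343,000.00 payment: £777,071.9250… − £343,000.00 = £434,071.9250…
Balance at month 12: £434,071.9250… × (1 + 0.0105)^2 = £443,235.2919…
Penalty: 12 × 0.75% × £700,000.00 = £63,000.00
Final settlement = outstanding balance + penalty = £443,235.2919… + £63,000.00 = £506,235.29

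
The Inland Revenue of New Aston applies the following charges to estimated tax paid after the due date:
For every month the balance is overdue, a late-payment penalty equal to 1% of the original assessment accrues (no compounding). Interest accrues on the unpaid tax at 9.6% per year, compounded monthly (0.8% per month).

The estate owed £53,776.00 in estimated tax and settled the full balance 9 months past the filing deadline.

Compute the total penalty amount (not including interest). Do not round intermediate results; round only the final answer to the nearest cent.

£4,839.84

Late-payment penalty = 1% × £53,776.00 × 9 mo = £4,839.84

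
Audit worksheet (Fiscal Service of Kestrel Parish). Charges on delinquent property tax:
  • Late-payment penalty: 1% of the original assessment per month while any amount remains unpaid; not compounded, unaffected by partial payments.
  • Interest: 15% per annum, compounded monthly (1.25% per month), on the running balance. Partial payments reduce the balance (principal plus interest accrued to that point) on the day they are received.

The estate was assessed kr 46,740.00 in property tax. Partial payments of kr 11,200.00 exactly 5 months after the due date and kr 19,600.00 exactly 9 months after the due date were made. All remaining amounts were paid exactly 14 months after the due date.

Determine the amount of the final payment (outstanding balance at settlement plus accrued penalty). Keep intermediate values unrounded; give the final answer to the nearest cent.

Balance at month 5: kr 46,740.0000 × (1 + 0.0125)^5 = kr 49,735.1999…
After kr 11,200.00 payment: kr 49,735.1999… − kr 11,200.00 = kr 38,535.1999…
Balance at month 9: kr 38,535.1999… × (1 + 0.0125)^4 = kr 40,498.3886…
After kr 19,600.00 payment: kr 40,498.3886… − kr 19,600.00 = kr 20,898.3886…
Balance at month 14: kr 20,898.3886… × (1 + 0.0125)^5 = kr 22,237.6023…
Penalty: 14 × 1% × kr 46,740.00 = kr 6,543.60
Final settlement = outstanding balance + penalty = kr 22,237.6023… + kr 6,543.60 = kr 28,781.20

kr 28,781.20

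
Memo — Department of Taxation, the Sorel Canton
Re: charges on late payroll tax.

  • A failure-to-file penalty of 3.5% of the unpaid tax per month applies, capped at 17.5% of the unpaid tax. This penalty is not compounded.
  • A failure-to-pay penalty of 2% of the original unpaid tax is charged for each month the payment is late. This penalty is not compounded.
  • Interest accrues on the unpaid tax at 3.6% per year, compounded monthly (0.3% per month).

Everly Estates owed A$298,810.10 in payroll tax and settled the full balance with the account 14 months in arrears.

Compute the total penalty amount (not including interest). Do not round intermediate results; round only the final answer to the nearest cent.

A$135,958.60

Failure-to-file: 14 × 3.5% × A$298,810.10 = A$146,416.95…, capped at 17.5% × A$298,810.10 = A$52,291.77…
Failure-to-pay penalty: 14 × 2% × A$298,810.10 = A$83,666.83…
Total penalty = A$52,291.77… + A$83,666.83… = A$135,958.60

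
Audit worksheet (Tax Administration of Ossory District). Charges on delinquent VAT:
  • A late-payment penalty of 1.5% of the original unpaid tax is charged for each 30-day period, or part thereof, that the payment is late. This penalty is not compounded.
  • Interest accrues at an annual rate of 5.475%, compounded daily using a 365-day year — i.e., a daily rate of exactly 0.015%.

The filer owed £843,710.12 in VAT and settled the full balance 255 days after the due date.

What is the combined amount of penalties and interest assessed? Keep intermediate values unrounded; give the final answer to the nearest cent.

Penalty periods: ⌈255/30⌉ = 9; penalty = 9 × 1.5% × £843,710.12 = £113,900.87…
Interest: £843,710.12 × ((1 + 0.00015)^255 − 1) = £843,710.12 × 0.03898797… = £32,894.5430…
Penalties + interest = £113,900.8662 + £32,894.5430… = £146,795.41

£146,795.41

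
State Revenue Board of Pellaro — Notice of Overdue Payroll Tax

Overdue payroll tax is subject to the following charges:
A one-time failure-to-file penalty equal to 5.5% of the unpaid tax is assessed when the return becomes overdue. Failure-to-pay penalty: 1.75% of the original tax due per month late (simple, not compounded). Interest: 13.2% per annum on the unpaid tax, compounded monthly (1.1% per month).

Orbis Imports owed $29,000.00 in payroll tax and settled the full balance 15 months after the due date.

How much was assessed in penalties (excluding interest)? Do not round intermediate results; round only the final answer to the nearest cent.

$9,207.50

Failure-to-file penalty: 5.5% × $29,000.00 = $1,595.00
Failure-to-pay penalty: 15 × 1.75% × $29,000.00 = $7,612.50
Total penalty = $1,595.00 + $7,612.50 = $9,207.50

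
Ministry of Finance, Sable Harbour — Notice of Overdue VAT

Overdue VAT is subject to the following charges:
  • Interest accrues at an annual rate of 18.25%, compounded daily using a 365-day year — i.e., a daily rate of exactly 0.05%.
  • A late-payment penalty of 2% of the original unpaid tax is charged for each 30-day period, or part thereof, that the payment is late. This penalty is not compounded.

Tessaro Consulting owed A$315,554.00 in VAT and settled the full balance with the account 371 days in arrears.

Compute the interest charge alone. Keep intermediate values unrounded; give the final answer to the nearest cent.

A$64,298.67

Interest: A$315,554.00 × ((1 + 0.0005)^371 − 1) = A$315,554.00 × 0.20376439… = A$64,298.6691…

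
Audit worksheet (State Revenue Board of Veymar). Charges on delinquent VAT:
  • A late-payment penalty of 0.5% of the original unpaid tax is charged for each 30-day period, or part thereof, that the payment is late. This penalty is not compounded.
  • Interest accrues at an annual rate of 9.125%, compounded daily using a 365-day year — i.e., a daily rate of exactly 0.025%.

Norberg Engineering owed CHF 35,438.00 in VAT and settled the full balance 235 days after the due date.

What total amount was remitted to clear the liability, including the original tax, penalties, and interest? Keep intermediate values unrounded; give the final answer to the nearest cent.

Penalty periods: ⌈235/30⌉ = 8; penalty = 8 × 0.5% × CHF 35,438.00 = CHF 1,417.52
Interest: CHF 35,438.00 × ((1 + 0.00025)^235 − 1) = CHF 35,438.00 × 0.06050229… = CHF 2,144.0803…
Total = CHF 35,438.00 + CHF 1,417.5200 + CHF 2,144.0803… = CHF 38,999.60

CHF 38,999.60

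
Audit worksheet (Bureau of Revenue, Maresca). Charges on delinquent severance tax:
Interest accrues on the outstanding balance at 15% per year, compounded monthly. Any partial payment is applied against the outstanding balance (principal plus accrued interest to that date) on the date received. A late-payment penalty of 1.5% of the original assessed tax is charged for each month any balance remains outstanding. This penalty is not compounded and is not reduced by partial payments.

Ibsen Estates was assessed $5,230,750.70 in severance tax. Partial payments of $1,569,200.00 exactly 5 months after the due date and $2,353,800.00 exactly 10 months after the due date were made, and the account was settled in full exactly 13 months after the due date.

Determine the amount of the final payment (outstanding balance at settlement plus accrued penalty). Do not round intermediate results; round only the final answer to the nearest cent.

Monthly rate = 15% ÷ 12 = 1.25%
Balance at month 5: $5,230,750.7000 × (1 + 0.0125)^5 = $5,565,948.4699…
After $1,569,200.00 payment: $5,565,948.4699… − $1,569,200.00 = $3,996,748.4699…
Balance at month 10: $3,996,748.4699… × (1 + 0.0125)^5 = $4,252,868.7194…
After $2,353,800.00 payment: $4,252,868.7194… − $2,353,800.00 = $1,899,068.7194…
Balance at month 13: $1,899,068.7194… × (1 + 0.0125)^3 = $1,971,177.6939…
Penalty: 13 × 1.5% × $5,230,750.70 = $1,019,996.39…
Final settlement = outstanding balance + penalty = $1,971,177.6939… + $1,019,996.39… = $2,991,174.08

$2,991,174.08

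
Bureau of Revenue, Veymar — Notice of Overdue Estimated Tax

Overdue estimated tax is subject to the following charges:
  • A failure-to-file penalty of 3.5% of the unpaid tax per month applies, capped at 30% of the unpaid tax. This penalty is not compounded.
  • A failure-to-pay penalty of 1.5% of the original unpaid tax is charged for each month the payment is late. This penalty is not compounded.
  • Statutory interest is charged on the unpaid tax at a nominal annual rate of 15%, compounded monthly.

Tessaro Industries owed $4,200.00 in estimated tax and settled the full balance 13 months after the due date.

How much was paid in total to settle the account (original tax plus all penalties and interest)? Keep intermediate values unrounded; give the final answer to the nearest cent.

Failure-to-file: 13 × 3.5% × $4,200.00 = $1,911.00, capped at 30% × $4,200.00 = $1,260.00
Failure-to-pay penalty: 13 × 1.5% × $4,200.00 = $819.00
Interest (15%/yr ÷ 12 = 1.25%/month): $4,200.00 × ((1 + 0.0125)^13 − 1) = $736.1086…
Total = $4,200.00 + $2,079.0000 + $736.1086… = $7,015.11

$7,015.11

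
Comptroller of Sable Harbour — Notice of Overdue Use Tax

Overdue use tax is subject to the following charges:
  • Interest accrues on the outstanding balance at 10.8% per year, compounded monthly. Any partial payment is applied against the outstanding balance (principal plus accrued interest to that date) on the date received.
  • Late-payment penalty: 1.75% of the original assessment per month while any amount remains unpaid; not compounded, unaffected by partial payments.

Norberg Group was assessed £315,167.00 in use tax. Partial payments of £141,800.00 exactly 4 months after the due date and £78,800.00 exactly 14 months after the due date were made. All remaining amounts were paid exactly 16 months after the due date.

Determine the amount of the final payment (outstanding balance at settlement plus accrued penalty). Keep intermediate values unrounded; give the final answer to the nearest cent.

£213,873.29

Monthly rate = 10.8% ÷ 12 = 0.9%
Balance at month 4: £315,167.0000 × (1 + 0.009)^4 = £326,667.1043…
After £141,800.00 payment: £326,667.1043… − £141,800.00 = £184,867.1043…
Balance at month 14: £184,867.1043… × (1 + 0.009)^10 = £202,195.4139…
After £78,800.00 payment: £202,195.4139… − £78,800.00 = £123,395.4139…
Balance at month 16: £123,395.4139… × (1 + 0.009)^2 = £125,626.5264…
Penalty: 16 × 1.75% × £315,167.00 = £88,246.76
Final settlement = outstanding balance + penalty = £125,626.5264… + £88,246.76 = £213,873.29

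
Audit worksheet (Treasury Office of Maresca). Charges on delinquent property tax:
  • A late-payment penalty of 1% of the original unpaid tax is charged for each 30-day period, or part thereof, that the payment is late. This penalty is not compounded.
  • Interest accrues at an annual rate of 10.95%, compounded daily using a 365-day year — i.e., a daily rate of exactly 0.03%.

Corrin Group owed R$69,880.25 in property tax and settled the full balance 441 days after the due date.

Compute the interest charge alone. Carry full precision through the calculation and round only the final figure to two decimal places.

R$9,883.03

Interest: R$69,880.25 × ((1 + 0.0003)^441 − 1) = R$69,880.25 × 0.14142806… = R$9,883.0279…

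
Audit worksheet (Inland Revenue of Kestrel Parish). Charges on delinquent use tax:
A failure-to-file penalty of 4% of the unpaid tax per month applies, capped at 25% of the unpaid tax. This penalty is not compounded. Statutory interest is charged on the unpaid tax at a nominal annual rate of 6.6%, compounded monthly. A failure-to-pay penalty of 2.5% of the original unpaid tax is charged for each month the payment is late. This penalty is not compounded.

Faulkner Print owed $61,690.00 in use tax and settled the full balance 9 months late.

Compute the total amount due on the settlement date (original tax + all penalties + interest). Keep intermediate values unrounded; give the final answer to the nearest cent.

Failure-to-file: 9 × 4% × $61,690.00 = $22,208.40, capped at 25% × $61,690.00 = $15,422.50
Failure-to-pay penalty = 2.5% × $61,690.00 × 9 mo = $13,880.25
Interest (6.6%/yr ÷ 12 = 0.55%/month): $61,690.00 × ((1 + 0.0055)^9 − 1) = $3,121.7047…
Total = $61,690.00 + $29,302.7500 + $3,121.7047… = $94,114.45

$94,114.45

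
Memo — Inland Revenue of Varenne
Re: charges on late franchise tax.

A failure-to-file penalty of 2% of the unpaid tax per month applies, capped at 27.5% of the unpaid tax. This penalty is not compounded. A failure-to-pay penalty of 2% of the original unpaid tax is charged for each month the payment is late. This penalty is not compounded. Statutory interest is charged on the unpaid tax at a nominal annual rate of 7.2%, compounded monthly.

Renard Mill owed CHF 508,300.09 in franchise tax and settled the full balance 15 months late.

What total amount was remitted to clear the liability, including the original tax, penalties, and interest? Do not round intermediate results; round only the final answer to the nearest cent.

CHF 848,291.89

Failure-to-file: 15 × 2% × CHF 508,300.09 = CHF 152,490.03…, capped at 27.5% × CHF 508,300.09 = CHF 139,782.52…
Failure-to-pay penalty: 15 × 2% × CHF 508,300.09 = CHF 152,490.03…
Interest (7.2%/yr ÷ 12 = 0.6%/month): CHF 508,300.09 × ((1 + 0.006)^15 − 1) = CHF 47,719.2494…
Total = CHF 508,300.09 + CHF 292,272.5518… + CHF 47,719.2494… = CHF 848,291.89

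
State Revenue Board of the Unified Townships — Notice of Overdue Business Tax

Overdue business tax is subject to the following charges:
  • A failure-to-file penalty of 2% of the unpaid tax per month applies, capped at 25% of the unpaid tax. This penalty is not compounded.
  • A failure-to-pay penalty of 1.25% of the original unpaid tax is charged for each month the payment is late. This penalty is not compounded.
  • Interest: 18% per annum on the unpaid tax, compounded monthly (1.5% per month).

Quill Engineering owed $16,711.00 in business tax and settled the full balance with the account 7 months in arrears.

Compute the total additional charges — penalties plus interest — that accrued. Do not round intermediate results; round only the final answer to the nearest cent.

Failure-to-file: 7 × 2% × $16,711.00 = $2,339.54 (under the 25% cap)
Failure-to-pay penalty: 7 × 1.25% × $16,711.00 = $1,462.21…
Interest: $16,711.00 × ((1 + 0.015)^7 − 1) = $16,711.00 × 0.1098449… = $1,835.6183…
Penalties + interest = $3,801.7525 + $1,835.6183… = $5,637.37

$5,637.37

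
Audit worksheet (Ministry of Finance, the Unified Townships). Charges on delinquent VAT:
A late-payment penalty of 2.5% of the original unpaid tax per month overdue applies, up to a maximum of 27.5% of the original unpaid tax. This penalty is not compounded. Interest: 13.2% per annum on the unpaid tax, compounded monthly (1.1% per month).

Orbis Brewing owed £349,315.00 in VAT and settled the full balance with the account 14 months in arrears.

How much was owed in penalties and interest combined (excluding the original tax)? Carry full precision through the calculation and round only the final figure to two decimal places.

£153,876.91

Penalty (uncapped): 14 × 2.5% × £349,315.00 = £122,260.25; cap = 27.5% × £349,315.00 = £96,061.63… → penalty = £96,061.63…
Interest: £349,315.00 × ((1 + 0.011)^14 − 1) = £349,315.00 × 0.1655105… = £57,815.2889…
Penalties + interest = £96,061.6250 + £57,815.2889… = £153,876.91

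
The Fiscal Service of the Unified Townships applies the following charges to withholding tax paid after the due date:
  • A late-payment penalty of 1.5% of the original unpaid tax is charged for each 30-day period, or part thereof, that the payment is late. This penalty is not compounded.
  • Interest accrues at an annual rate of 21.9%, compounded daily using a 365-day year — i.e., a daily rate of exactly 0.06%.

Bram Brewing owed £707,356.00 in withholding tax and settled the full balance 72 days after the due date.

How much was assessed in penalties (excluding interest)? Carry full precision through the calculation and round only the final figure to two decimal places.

Penalty periods: ⌈72/30⌉ = 3; penalty = 3 × 1.5% × £707,356.00 = £31,831.02

£31,831.02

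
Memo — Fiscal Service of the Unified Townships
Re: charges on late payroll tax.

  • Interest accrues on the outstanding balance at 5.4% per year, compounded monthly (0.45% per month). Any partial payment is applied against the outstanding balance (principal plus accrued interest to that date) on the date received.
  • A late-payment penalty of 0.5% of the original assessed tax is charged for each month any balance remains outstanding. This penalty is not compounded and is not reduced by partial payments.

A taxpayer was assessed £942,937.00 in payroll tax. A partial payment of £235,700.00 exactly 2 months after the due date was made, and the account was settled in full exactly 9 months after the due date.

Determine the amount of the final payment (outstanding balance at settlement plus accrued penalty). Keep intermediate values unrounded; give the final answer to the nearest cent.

Balance at month 2: £942,937.0000 × (1 + 0.0045)^2 = £951,442.5275…
After £235,700.00 payment: £951,442.5275… − £235,700.00 = £715,742.5275…
Balance at month 9: £715,742.5275… × (1 + 0.0045)^7 = £738,595.0797…
Penalty: 9 × 0.5% × £942,937.00 = £42,432.17…
Final settlement = outstanding balance + penalty = £738,595.0797… + £42,432.17… = £781,027.24

£781,027.24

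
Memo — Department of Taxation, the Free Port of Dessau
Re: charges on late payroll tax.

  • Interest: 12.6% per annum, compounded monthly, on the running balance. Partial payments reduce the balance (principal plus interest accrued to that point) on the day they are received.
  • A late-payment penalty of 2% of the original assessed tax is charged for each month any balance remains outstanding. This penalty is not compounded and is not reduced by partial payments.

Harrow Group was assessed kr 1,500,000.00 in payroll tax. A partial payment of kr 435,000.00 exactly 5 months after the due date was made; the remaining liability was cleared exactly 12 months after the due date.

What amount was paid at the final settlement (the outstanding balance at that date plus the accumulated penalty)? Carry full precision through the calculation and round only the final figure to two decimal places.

kr 1,592,308.50

Monthly rate = 12.6% ÷ 12 = 1.05%
Balance at month 5: kr 1,500,000.0000 × (1 + 0.0105)^5 = kr 1,580,421.2057…
After kr 435,000.00 payment: kr 1,580,421.2057… − kr 435,000.00 = kr 1,145,421.2057…
Balance at month 12: kr 1,145,421.2057… × (1 + 0.0105)^7 = kr 1,232,308.5001…
Penalty: 12 × 2% × kr 1,500,000.00 = kr 360,000.00
Final settlement = outstanding balance + penalty = kr 1,232,308.5001… + kr 360,000.00 = kr 1,592,308.50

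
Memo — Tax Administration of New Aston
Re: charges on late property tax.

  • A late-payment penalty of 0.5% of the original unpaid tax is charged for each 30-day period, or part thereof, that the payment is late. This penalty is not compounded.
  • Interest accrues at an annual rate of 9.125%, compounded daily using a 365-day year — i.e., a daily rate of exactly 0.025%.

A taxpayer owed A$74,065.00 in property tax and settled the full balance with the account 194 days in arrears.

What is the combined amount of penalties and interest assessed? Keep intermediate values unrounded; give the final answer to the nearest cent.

A$6,272.49

Penalty periods: ⌈194/30⌉ = 7; penalty = 7 × 0.5% × A$74,065.00 = A$2,592.28…
Interest: A$74,065.00 × ((1 + 0.00025)^194 − 1) = A$74,065.00 × 0.04968901… = A$3,680.2165…
Penalties + interest = A$2,592.2750 + A$3,680.2165… = A$6,272.49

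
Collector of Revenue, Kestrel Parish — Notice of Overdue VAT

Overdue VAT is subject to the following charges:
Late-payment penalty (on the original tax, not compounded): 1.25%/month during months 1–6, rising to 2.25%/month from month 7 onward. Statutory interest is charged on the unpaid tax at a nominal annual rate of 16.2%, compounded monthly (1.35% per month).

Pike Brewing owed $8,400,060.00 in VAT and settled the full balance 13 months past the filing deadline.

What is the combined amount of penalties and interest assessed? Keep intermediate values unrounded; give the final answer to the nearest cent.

$3,552,750.81

Penalty, months 1–6: 6 × 1.25% × $8,400,060.00 = $630,004.50
Penalty, months 7–13: 7 × 2.25% × $8,400,060.00 = $1,323,009.45
Interest: $8,400,060.00 × ((1 + 0.0135)^13 − 1) = $8,400,060.00 × 0.1904435… = $1,599,736.8572…
Penalties + interest = $1,953,013.9500 + $1,599,736.8572… = $3,552,750.81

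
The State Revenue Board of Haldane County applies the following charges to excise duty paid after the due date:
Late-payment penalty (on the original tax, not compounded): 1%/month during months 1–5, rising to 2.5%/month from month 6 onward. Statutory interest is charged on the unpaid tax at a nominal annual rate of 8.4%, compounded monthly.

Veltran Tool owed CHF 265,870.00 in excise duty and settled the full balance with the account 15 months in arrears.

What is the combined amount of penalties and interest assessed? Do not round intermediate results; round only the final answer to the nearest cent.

CHF 109,087.63

Penalty, months 1–5: 5 × 1% × CHF 265,870.00 = CHF 13,293.50
Penalty, months 6–15: 10 × 2.5% × CHF 265,870.00 = CHF 66,467.50
Interest (8.4%/yr ÷ 12 = 0.7%/month): CHF 265,870.00 × ((1 + 0.007)^15 − 1) = CHF 29,326.6291…
Penalties + interest = CHF 79,761.0000 + CHF 29,326.6291… = CHF 109,087.63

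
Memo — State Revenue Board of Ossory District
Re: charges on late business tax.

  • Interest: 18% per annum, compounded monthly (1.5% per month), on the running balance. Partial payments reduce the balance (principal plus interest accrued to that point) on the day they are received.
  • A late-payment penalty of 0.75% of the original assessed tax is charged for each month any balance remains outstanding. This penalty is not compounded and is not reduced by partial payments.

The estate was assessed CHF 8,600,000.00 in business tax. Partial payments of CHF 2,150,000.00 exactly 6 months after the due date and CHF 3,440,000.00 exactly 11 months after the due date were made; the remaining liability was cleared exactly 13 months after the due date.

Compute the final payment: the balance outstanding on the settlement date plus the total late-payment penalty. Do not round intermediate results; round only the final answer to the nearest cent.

Balance at month 6: CHF 8,600,000.0000 × (1 + 0.015)^6 = CHF 9,403,612.0699…
After CHF 2,150,000.00 payment: CHF 9,403,612.0699… − CHF 2,150,000.00 = CHF 7,253,612.0699…
Balance at month 11: CHF 7,253,612.0699… × (1 + 0.015)^5 = CHF 7,814,200.2533…
After CHF 3,440,000.00 payment: CHF 7,814,200.2533… − CHF 3,440,000.00 = CHF 4,374,200.2533…
Balance at month 13: CHF 4,374,200.2533… × (1 + 0.015)^2 = CHF 4,506,410.4559…
Penalty: 13 × 0.75% × CHF 8,600,000.00 = CHF 838,500.00
Final settlement = outstanding balance + penalty = CHF 4,506,410.4559… + CHF 838,500.00 = CHF 5,344,910.46

CHF 5,344,910.46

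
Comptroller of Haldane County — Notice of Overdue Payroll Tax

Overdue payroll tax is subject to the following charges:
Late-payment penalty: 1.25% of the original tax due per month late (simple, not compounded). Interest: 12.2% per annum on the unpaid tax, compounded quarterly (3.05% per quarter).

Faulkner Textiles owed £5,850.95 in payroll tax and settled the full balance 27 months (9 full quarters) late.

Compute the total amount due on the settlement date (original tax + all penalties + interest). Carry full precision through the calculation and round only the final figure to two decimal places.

£9,642.28

Late-payment penalty = 1.25% × £5,850.95 × 27 mo = £1,974.70…
Interest: £5,850.95 × ((1 + 0.0305)^9 − 1) = £5,850.95 × 0.3104847… = £1,816.6306…
Total = £5,850.95 + £1,974.6956… + £1,816.6306… = £9,642.28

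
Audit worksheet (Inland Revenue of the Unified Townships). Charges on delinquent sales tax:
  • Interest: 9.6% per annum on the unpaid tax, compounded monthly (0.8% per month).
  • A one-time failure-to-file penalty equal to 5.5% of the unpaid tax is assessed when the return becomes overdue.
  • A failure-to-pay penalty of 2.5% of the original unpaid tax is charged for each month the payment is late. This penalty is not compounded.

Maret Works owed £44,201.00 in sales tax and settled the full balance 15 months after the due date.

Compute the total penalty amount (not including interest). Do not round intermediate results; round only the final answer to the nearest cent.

Failure-to-file penalty: 5.5% × £44,201.00 = £2,431.06…
Failure-to-pay penalty = 2.5% × £44,201.00 × 15 mo = £16,575.38…
Total penalty = £2,431.06… + £16,575.38… = £19,006.43

£19,006.43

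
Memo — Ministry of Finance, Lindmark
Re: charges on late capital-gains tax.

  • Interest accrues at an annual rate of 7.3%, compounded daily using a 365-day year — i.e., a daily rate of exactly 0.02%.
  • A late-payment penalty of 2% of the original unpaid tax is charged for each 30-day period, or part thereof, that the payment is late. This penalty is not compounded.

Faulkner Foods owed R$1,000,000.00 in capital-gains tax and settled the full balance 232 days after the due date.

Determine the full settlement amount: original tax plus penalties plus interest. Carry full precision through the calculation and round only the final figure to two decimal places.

Penalty periods: ⌈232/30⌉ = 8; penalty = 8 × 2% × R$1,000,000.00 = R$160,000.00
Interest: R$1,000,000.00 × ((1 + 0.0002)^232 − 1) = R$1,000,000.00 × 0.04748846… = R$47,488.4648…
Total = R$1,000,000.00 + R$160,000.0000 + R$47,488.4648… = R$1,207,488.46

R$1,207,488.46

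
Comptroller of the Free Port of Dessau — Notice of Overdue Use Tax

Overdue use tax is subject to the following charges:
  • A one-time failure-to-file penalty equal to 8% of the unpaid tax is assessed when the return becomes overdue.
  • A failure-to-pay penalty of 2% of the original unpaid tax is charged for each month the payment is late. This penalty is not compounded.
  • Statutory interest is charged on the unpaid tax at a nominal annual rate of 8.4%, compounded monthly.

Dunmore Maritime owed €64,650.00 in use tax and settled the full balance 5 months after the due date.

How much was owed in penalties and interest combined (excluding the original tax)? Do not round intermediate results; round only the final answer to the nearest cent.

€13,931.65

Failure-to-file penalty: 8% × €64,650.00 = €5,172.00
Failure-to-pay penalty = 2% × €64,650.00 × 5 mo = €6,465.00
Interest (8.4%/yr ÷ 12 = 0.7%/month): €64,650.00 × ((1 + 0.007)^5 − 1) = €2,294.6510…
Penalties + interest = €11,637.0000 + €2,294.6510… = €13,931.65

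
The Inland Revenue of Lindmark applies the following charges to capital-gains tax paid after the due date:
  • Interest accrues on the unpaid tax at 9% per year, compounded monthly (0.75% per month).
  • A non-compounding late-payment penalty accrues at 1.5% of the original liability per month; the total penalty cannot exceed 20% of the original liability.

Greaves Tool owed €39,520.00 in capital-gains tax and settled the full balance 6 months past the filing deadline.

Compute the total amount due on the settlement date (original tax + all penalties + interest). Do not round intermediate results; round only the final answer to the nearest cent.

€44,888.88

Penalty: 6 × 1.5% × €39,520.00 = €3,556.80 (below the 20% cap of €7,904.00)
Interest: €39,520.00 × ((1 + 0.0075)^6 − 1) = €39,520.00 × 0.0458522… = €1,812.0803…
Total = €39,520.00 + €3,556.8000 + €1,812.0803… = €44,888.88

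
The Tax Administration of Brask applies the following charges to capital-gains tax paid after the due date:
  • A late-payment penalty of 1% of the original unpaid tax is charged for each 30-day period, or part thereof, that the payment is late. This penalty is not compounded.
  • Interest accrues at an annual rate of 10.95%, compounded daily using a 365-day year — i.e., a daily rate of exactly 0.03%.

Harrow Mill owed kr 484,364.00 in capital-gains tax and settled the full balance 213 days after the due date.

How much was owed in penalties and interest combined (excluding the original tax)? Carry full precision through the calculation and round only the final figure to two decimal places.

Penalty periods: ⌈213/30⌉ = 8; penalty = 8 × 1% × kr 484,364.00 = kr 38,749.12
Interest: kr 484,364.00 × ((1 + 0.0003)^213 − 1) = kr 484,364.00 × 0.06597558… = kr 31,956.1956…
Penalties + interest = kr 38,749.1200 + kr 31,956.1956… = kr 70,705.32

kr 70,705.32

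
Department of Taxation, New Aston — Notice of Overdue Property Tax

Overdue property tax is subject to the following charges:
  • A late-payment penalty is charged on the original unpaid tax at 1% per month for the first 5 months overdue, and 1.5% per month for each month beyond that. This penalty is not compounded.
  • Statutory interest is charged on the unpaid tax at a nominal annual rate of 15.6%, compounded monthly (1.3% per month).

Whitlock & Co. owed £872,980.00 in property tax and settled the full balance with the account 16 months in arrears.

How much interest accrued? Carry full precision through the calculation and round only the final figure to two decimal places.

£200,404.75

Interest: £872,980.00 × ((1 + 0.013)^16 − 1) = £872,980.00 × 0.2295640… = £200,404.7477…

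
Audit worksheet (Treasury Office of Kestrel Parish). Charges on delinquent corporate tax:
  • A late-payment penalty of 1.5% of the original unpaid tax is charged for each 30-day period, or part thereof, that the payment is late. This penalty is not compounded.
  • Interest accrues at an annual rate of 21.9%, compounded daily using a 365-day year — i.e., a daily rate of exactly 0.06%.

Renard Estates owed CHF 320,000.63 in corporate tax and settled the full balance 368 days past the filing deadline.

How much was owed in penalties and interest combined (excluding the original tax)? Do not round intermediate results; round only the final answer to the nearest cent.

CHF 141,437.53

Penalty periods: ⌈368/30⌉ = 13; penalty = 13 × 1.5% × CHF 320,000.63 = CHF 62,400.12…
Interest: CHF 320,000.63 × ((1 + 0.0006)^368 − 1) = CHF 320,000.63 × 0.24699142… = CHF 79,037.4101…
Penalties + interest = CHF 62,400.1229… + CHF 79,037.4101… = CHF 141,437.53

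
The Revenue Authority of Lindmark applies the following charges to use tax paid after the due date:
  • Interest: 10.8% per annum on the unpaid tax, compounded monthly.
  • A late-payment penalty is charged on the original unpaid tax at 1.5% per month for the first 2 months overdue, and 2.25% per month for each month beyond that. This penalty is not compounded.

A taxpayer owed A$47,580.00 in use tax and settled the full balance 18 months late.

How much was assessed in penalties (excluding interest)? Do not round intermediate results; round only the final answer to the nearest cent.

Penalty, months 1–2: 2 × 1.5% × A$47,580.00 = A$1,427.40
Penalty, months 3–18: 16 × 2.25% × A$47,580.00 = A$17,128.80
Total penalty = A$1,427.40 + A$17,128.80 = A$18,556.20

A$18,556.20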